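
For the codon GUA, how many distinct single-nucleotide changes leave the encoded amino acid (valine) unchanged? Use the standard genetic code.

Position 1: none → 0 synonymous.
Position 2: none → 0 synonymous.
Position 3: GUU, GUC, GUG → 3 synonymous.
Total: 0 + 0 + 3 = 3.

3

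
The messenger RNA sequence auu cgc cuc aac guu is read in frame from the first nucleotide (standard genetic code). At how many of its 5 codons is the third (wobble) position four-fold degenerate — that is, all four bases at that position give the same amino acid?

3

Codon 1 AUU (Ile): third position 3-fold.
Codon 2 CGC (Arg): third position 4-fold.
Codon 3 CUC (Leu): third position 4-fold.
Codon 4 AAC (Asn): third position 2-fold.
Codon 5 GUU (Val): third position 4-fold.
Four-fold degenerate third positions: 3.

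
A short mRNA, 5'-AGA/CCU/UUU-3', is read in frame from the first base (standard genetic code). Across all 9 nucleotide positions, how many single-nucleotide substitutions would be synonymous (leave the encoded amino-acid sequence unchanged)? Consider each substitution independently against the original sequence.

Codon 1 (AGA, Arg): 2 synonymous substitutions.
Codon 2 (CCU, Pro): 3 synonymous substitutions.
Codon 3 (UUU, Phe): 1 synonymous substitution.
Total: 2 + 3 + 1 = 6.

6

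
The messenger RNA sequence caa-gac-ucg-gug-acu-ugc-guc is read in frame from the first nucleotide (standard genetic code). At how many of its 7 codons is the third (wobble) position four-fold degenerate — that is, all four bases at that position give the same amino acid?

4

Codon 1 CAA (Gln): third position 2-fold.
Codon 2 GAC (Asp): third position 2-fold.
Codon 3 UCG (Ser): third position 4-fold.
Codon 4 GUG (Val): third position 4-fold.
Codon 5 ACU (Thr): third position 4-fold.
Codon 6 UGC (Cys): third position 2-fold.
Codon 7 GUC (Val): third position 4-fold.
Four-fold degenerate third positions: 4.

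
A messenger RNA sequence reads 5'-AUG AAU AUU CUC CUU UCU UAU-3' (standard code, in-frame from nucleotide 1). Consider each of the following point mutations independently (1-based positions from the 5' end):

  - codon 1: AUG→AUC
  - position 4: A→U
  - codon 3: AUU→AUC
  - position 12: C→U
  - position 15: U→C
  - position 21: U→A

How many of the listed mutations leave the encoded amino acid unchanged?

Codon 1: AUG (Met) → AUC (Ile) — missense.
Codon 2: AAU (Asn) → UAU (Tyr) — missense.
Codon 3: AUU (Ile) → AUC (Ile) — synonymous.
Codon 4: CUC (Leu) → CUU (Leu) — synonymous.
Codon 5: CUU (Leu) → CUC (Leu) — synonymous.
Codon 7: UAU (Tyr) → UAA (Stop) — nonsense.
Synonymous: 3 of 6.

3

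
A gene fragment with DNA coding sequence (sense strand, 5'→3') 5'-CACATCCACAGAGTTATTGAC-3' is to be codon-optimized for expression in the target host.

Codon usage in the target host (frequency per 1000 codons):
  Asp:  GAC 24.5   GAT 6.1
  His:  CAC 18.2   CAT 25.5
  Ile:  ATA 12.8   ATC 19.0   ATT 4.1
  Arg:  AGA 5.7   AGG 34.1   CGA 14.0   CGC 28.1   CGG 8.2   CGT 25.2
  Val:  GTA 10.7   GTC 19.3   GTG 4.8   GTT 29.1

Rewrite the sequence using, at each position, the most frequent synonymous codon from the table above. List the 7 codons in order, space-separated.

CAT ATC CAT AGG GTT ATC GAC

Codon 1 (His): best is CAT at 25.5.
Codon 2 (Ile): best is ATC at 19.0.
Codon 3 (His): best is CAT at 25.5.
Codon 4 (Arg): best is AGG at 34.1.
Codon 5 (Val): best is GTT at 29.1.
Codon 6 (Ile): best is ATC at 19.0.
Codon 7 (Asp): best is GAC at 24.5.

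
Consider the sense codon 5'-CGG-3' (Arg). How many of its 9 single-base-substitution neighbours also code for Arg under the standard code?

Position 1: AGG → 1 synonymous.
Position 2: none → 0 synonymous.
Position 3: CGU, CGC, CGA → 3 synonymous.
Total: 1 + 0 + 3 = 4.

4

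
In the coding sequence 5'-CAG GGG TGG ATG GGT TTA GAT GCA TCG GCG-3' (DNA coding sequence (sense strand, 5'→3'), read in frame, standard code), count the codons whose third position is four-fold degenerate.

Codon 1 CAG (Gln): third position 2-fold.
Codon 2 GGG (Gly): third position 4-fold.
Codon 3 TGG (Trp): third position 1-fold.
Codon 4 ATG (Met): third position 1-fold.
Codon 5 GGT (Gly): third position 4-fold.
Codon 6 TTA (Leu): third position 2-fold.
Codon 7 GAT (Asp): third position 2-fold.
Codon 8 GCA (Ala): third position 4-fold.
Codon 9 TCG (Ser): third position 4-fold.
Codon 10 GCG (Ala): third position 4-fold.
Four-fold degenerate third positions: 5.

5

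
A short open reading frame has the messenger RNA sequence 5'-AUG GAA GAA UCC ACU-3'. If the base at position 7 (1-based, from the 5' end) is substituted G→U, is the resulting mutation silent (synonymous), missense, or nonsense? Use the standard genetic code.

nonsense

Position 7 falls in codon 3: GAA → Glu.
After the substitution the codon is UAA → Stop.
The new codon is a stop codon, so this is a nonsense mutation.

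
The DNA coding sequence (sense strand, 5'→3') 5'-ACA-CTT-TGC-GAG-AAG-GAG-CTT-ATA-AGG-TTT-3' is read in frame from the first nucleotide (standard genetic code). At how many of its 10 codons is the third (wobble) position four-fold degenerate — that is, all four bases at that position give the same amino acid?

3

Codon 1 ACA (Thr): third position 4-fold.
Codon 2 CTT (Leu): third position 4-fold.
Codon 3 TGC (Cys): third position 2-fold.
Codon 4 GAG (Glu): third position 2-fold.
Codon 5 AAG (Lys): third position 2-fold.
Codon 6 GAG (Glu): third position 2-fold.
Codon 7 CTT (Leu): third position 4-fold.
Codon 8 ATA (Ile): third position 3-fold.
Codon 9 AGG (Arg): third position 2-fold.
Codon 10 TTT (Phe): third position 2-fold.
Four-fold degenerate third positions: 3.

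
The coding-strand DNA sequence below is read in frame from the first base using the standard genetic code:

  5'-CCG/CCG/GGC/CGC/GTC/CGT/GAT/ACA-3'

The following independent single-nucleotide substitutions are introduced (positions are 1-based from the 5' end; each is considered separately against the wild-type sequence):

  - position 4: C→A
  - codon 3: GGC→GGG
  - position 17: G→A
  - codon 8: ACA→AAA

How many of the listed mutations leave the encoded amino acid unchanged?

1

Codon 2: CCG (Pro) → ACG (Thr) — missense.
Codon 3: GGC (Gly) → GGG (Gly) — synonymous.
Codon 6: CGT (Arg) → CAT (His) — missense.
Codon 8: ACA (Thr) → AAA (Lys) — missense.
Synonymous: 1 of 4.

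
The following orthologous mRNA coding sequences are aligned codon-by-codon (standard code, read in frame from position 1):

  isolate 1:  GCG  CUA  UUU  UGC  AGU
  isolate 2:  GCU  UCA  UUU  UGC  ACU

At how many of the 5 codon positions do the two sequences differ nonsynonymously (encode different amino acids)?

Codon 1: GCG Ala / GCU Ala — synonymous.
Codon 2: CUA Leu / UCA Ser — nonsynonymous.
Codon 3: UUU Phe / UUU Phe — identical.
Codon 4: UGC Cys / UGC Cys — identical.
Codon 5: AGU Ser / ACU Thr — nonsynonymous.
Nonsynonymous differences: 2.

2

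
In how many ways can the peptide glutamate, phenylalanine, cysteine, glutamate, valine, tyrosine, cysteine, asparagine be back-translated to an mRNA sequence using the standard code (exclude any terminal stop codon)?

Glu: 2 codons.
Phe: 2 codons.
Cys: 2 codons.
Glu: 2 codons.
Val: 4 codons.
Tyr: 2 codons.
Cys: 2 codons.
Asn: 2 codons.
2 × 2 × 2 × 2 × 4 × 2 × 2 × 2 = 512.

512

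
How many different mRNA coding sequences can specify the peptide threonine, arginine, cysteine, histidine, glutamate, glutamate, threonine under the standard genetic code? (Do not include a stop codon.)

Thr: 4 codons.
Arg: 6 codons.
Cys: 2 codons.
His: 2 codons.
Glu: 2 codons.
Glu: 2 codons.
Thr: 4 codons.
4 × 6 × 2 × 2 × 2 × 2 × 4 = 1536.

1536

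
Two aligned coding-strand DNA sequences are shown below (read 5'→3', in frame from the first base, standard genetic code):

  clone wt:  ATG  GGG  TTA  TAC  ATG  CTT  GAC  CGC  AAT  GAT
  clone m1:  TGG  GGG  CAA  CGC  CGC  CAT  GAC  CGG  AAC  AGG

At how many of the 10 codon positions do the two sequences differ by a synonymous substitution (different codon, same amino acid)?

Codon 1: ATG Met / TGG Trp — nonsynonymous.
Codon 2: GGG Gly / GGG Gly — identical.
Codon 3: TTA Leu / CAA Gln — nonsynonymous.
Codon 4: TAC Tyr / CGC Arg — nonsynonymous.
Codon 5: ATG Met / CGC Arg — nonsynonymous.
Codon 6: CTT Leu / CAT His — nonsynonymous.
Codon 7: GAC Asp / GAC Asp — identical.
Codon 8: CGC Arg / CGG Arg — synonymous.
Codon 9: AAT Asn / AAC Asn — synonymous.
Codon 10: GAT Asp / AGG Arg — nonsynonymous.
Synonymous differences: 2.

2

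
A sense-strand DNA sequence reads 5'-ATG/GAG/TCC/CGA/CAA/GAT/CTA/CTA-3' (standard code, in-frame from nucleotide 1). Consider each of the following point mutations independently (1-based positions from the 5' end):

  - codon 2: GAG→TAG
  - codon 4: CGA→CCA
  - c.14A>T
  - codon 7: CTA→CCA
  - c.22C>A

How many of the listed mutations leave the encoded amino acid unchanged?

0

Codon 2: GAG (Glu) → TAG (Stop) — nonsense.
Codon 4: CGA (Arg) → CCA (Pro) — missense.
Codon 5: CAA (Gln) → CTA (Leu) — missense.
Codon 7: CTA (Leu) → CCA (Pro) — missense.
Codon 8: CTA (Leu) → ATA (Ile) — missense.
Synonymous: 0 of 5.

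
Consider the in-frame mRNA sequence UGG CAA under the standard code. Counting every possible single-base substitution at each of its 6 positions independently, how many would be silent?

1

Codon 1 (UGG, Trp): 0 synonymous substitutions.
Codon 2 (CAA, Gln): 1 synonymous substitution.
Total: 0 + 1 = 1.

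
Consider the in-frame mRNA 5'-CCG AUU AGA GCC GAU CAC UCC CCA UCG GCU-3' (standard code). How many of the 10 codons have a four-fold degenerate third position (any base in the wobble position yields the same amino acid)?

6

Codon 1 CCG (Pro): third position 4-fold.
Codon 2 AUU (Ile): third position 3-fold.
Codon 3 AGA (Arg): third position 2-fold.
Codon 4 GCC (Ala): third position 4-fold.
Codon 5 GAU (Asp): third position 2-fold.
Codon 6 CAC (His): third position 2-fold.
Codon 7 UCC (Ser): third position 4-fold.
Codon 8 CCA (Pro): third position 4-fold.
Codon 9 UCG (Ser): third position 4-fold.
Codon 10 GCU (Ala): third position 4-fold.
Four-fold degenerate third positions: 6.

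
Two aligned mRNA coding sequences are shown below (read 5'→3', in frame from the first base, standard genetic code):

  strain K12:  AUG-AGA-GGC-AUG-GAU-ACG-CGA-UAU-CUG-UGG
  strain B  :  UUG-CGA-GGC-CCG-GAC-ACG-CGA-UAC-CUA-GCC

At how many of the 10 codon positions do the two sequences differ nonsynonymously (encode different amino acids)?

3

Codon 1: AUG Met / UUG Leu — nonsynonymous.
Codon 2: AGA Arg / CGA Arg — synonymous.
Codon 3: GGC Gly / GGC Gly — identical.
Codon 4: AUG Met / CCG Pro — nonsynonymous.
Codon 5: GAU Asp / GAC Asp — synonymous.
Codon 6: ACG Thr / ACG Thr — identical.
Codon 7: CGA Arg / CGA Arg — identical.
Codon 8: UAU Tyr / UAC Tyr — synonymous.
Codon 9: CUG Leu / CUA Leu — synonymous.
Codon 10: UGG Trp / GCC Ala — nonsynonymous.
Nonsynonymous differences: 3.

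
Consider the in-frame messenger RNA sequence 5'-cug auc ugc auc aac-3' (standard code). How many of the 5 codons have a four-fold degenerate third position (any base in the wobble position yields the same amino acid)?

1

Codon 1 CUG (Leu): third position 4-fold.
Codon 2 AUC (Ile): third position 3-fold.
Codon 3 UGC (Cys): third position 2-fold.
Codon 4 AUC (Ile): third position 3-fold.
Codon 5 AAC (Asn): third position 2-fold.
Four-fold degenerate third positions: 1.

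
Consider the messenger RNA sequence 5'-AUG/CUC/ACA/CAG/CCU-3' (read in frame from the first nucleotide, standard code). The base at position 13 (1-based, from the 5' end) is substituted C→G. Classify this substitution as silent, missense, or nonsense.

Position 13 falls in codon 5: CCU → Pro.
After the substitution the codon is GCU → Ala.
Pro ≠ Ala, so this is a missense mutation.

missense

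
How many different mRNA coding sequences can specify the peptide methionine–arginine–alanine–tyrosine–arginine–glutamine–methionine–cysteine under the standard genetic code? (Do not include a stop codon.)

1152

Met: 1 codon.
Arg: 6 codons.
Ala: 4 codons.
Tyr: 2 codons.
Arg: 6 codons.
Gln: 2 codons.
Met: 1 codon.
Cys: 2 codons.
1 × 6 × 4 × 2 × 6 × 2 × 1 × 2 = 1152.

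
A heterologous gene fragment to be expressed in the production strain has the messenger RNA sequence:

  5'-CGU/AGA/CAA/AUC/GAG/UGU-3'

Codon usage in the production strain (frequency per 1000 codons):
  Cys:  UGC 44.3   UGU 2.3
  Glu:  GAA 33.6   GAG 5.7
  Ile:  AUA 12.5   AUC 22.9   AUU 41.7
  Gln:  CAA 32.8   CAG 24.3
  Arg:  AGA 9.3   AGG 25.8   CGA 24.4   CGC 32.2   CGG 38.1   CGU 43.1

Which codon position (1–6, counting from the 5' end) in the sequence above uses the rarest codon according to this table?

6

Codon 1 CGU (Arg): 43.1 per 1000.
Codon 2 AGA (Arg): 9.3 per 1000.
Codon 3 CAA (Gln): 32.8 per 1000.
Codon 4 AUC (Ile): 22.9 per 1000.
Codon 5 GAG (Glu): 5.7 per 1000.
Codon 6 UGU (Cys): 2.3 per 1000.
Lowest frequency is 2.3 at codon 6.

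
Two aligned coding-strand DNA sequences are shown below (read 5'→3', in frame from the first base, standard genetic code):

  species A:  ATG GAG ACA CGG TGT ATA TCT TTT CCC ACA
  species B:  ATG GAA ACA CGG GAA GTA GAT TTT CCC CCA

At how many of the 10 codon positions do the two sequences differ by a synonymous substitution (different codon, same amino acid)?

1

Codon 1: ATG Met / ATG Met — identical.
Codon 2: GAG Glu / GAA Glu — synonymous.
Codon 3: ACA Thr / ACA Thr — identical.
Codon 4: CGG Arg / CGG Arg — identical.
Codon 5: TGT Cys / GAA Glu — nonsynonymous.
Codon 6: ATA Ile / GTA Val — nonsynonymous.
Codon 7: TCT Ser / GAT Asp — nonsynonymous.
Codon 8: TTT Phe / TTT Phe — identical.
Codon 9: CCC Pro / CCC Pro — identical.
Codon 10: ACA Thr / CCA Pro — nonsynonymous.
Synonymous differences: 1.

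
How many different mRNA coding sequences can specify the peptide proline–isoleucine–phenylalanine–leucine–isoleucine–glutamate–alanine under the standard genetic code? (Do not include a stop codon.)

Pro: 4 codons.
Ile: 3 codons.
Phe: 2 codons.
Leu: 6 codons.
Ile: 3 codons.
Glu: 2 codons.
Ala: 4 codons.
4 × 3 × 2 × 6 × 3 × 2 × 4 = 3456.

3456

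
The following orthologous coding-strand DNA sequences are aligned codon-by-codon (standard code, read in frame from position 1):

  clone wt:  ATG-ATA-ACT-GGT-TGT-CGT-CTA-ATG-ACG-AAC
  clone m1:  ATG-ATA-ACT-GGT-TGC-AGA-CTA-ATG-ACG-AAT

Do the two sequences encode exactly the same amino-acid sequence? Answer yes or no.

Codon 1: ATG Met / ATG Met — identical.
Codon 2: ATA Ile / ATA Ile — identical.
Codon 3: ACT Thr / ACT Thr — identical.
Codon 4: GGT Gly / GGT Gly — identical.
Codon 5: TGT Cys / TGC Cys — synonymous.
Codon 6: CGT Arg / AGA Arg — synonymous.
Codon 7: CTA Leu / CTA Leu — identical.
Codon 8: ATG Met / ATG Met — identical.
Codon 9: ACG Thr / ACG Thr — identical.
Codon 10: AAC Asn / AAT Asn — synonymous.
Nonsynonymous differences: 0 → same protein.

yes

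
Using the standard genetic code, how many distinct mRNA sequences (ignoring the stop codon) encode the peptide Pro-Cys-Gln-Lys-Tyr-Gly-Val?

Pro: 4 codons.
Cys: 2 codons.
Gln: 2 codons.
Lys: 2 codons.
Tyr: 2 codons.
Gly: 4 codons.
Val: 4 codons.
4 × 2 × 2 × 2 × 2 × 4 × 4 = 1024.

1024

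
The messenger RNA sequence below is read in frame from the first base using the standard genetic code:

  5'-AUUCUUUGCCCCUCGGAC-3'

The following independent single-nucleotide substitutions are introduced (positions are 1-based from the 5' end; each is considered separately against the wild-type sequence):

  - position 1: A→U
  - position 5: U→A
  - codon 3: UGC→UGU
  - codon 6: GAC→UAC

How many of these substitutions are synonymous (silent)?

Codon 1: AUU (Ile) → UUU (Phe) — missense.
Codon 2: CUU (Leu) → CAU (His) — missense.
Codon 3: UGC (Cys) → UGU (Cys) — synonymous.
Codon 6: GAC (Asp) → UAC (Tyr) — missense.
Synonymous: 1 of 4.

1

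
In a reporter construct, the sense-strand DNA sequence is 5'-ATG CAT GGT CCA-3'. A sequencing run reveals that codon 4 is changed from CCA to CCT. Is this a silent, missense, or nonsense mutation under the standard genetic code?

silent

Position 12 falls in codon 4: CCA → Pro.
After the substitution the codon is CCT → Pro.
Both encode Pro, so the change is synonymous.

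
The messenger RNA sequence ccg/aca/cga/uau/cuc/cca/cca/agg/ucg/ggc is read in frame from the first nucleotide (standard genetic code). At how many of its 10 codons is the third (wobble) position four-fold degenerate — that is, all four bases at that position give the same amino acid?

Codon 1 CCG (Pro): third position 4-fold.
Codon 2 ACA (Thr): third position 4-fold.
Codon 3 CGA (Arg): third position 4-fold.
Codon 4 UAU (Tyr): third position 2-fold.
Codon 5 CUC (Leu): third position 4-fold.
Codon 6 CCA (Pro): third position 4-fold.
Codon 7 CCA (Pro): third position 4-fold.
Codon 8 AGG (Arg): third position 2-fold.
Codon 9 UCG (Ser): third position 4-fold.
Codon 10 GGC (Gly): third position 4-fold.
Four-fold degenerate third positions: 8.

8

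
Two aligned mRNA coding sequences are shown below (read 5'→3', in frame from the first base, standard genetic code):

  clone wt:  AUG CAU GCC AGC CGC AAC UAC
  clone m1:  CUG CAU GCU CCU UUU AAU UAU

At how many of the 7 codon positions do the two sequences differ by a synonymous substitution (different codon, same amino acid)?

3

Codon 1: AUG Met / CUG Leu — nonsynonymous.
Codon 2: CAU His / CAU His — identical.
Codon 3: GCC Ala / GCU Ala — synonymous.
Codon 4: AGC Ser / CCU Pro — nonsynonymous.
Codon 5: CGC Arg / UUU Phe — nonsynonymous.
Codon 6: AAC Asn / AAU Asn — synonymous.
Codon 7: UAC Tyr / UAU Tyr — synonymous.
Synonymous differences: 3.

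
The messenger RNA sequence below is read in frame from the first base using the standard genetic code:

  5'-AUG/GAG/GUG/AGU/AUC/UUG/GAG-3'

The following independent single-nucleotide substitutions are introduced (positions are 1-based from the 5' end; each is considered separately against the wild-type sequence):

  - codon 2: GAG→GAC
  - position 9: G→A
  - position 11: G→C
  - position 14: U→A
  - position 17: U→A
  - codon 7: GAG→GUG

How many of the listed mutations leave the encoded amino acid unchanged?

1

Codon 2: GAG (Glu) → GAC (Asp) — missense.
Codon 3: GUG (Val) → GUA (Val) — synonymous.
Codon 4: AGU (Ser) → ACU (Thr) — missense.
Codon 5: AUC (Ile) → AAC (Asn) — missense.
Codon 6: UUG (Leu) → UAG (Stop) — nonsense.
Codon 7: GAG (Glu) → GUG (Val) — missense.
Synonymous: 1 of 6.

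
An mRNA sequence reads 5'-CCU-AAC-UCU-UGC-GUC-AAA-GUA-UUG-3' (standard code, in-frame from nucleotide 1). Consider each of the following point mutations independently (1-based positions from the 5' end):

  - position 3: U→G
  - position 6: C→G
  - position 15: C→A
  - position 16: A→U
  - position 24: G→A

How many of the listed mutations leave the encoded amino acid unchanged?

Codon 1: CCU (Pro) → CCG (Pro) — synonymous.
Codon 2: AAC (Asn) → AAG (Lys) — missense.
Codon 5: GUC (Val) → GUA (Val) — synonymous.
Codon 6: AAA (Lys) → UAA (Stop) — nonsense.
Codon 8: UUG (Leu) → UUA (Leu) — synonymous.
Synonymous: 3 of 5.

3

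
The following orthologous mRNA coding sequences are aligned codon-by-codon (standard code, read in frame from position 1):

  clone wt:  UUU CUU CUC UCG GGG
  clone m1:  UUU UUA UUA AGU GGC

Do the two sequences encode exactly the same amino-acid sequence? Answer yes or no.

yes

Codon 1: UUU Phe / UUU Phe — identical.
Codon 2: CUU Leu / UUA Leu — synonymous.
Codon 3: CUC Leu / UUA Leu — synonymous.
Codon 4: UCG Ser / AGU Ser — synonymous.
Codon 5: GGG Gly / GGC Gly — synonymous.
Nonsynonymous differences: 0 → same protein.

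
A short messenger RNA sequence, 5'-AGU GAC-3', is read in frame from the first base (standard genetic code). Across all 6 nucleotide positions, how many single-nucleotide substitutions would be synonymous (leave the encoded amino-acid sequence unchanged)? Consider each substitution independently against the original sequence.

2

Codon 1 (AGU, Ser): 1 synonymous substitution.
Codon 2 (GAC, Asp): 1 synonymous substitution.
Total: 1 + 1 = 2.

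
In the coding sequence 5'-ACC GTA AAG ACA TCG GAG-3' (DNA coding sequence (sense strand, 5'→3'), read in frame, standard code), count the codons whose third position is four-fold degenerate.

4

Codon 1 ACC (Thr): third position 4-fold.
Codon 2 GTA (Val): third position 4-fold.
Codon 3 AAG (Lys): third position 2-fold.
Codon 4 ACA (Thr): third position 4-fold.
Codon 5 TCG (Ser): third position 4-fold.
Codon 6 GAG (Glu): third position 2-fold.
Four-fold degenerate third positions: 4.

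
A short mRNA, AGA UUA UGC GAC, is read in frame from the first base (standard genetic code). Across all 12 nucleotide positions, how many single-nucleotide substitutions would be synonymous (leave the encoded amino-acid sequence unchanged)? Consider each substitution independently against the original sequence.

Codon 1 (AGA, Arg): 2 synonymous substitutions.
Codon 2 (UUA, Leu): 2 synonymous substitutions.
Codon 3 (UGC, Cys): 1 synonymous substitution.
Codon 4 (GAC, Asp): 1 synonymous substitution.
Total: 2 + 2 + 1 + 1 = 6.

6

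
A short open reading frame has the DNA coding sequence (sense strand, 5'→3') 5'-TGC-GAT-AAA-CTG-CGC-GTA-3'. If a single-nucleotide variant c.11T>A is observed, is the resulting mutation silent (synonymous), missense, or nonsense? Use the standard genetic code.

missense

Position 11 falls in codon 4: CTG → Leu.
After the substitution the codon is CAG → Gln.
Leu ≠ Gln, so this is a missense mutation.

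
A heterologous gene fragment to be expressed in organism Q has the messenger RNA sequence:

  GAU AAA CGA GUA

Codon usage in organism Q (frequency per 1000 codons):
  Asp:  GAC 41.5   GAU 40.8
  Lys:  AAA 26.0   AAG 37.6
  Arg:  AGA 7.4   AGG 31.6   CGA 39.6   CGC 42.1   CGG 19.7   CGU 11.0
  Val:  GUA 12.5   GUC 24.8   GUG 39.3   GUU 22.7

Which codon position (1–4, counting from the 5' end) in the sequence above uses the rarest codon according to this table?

Codon 1 GAU (Asp): 40.8 per 1000.
Codon 2 AAA (Lys): 26.0 per 1000.
Codon 3 CGA (Arg): 39.6 per 1000.
Codon 4 GUA (Val): 12.5 per 1000.
Lowest frequency is 12.5 at codon 4.

4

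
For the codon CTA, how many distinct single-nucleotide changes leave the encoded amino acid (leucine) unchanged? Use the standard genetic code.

Position 1: TTA → 1 synonymous.
Position 2: none → 0 synonymous.
Position 3: CTT, CTC, CTG → 3 synonymous.
Total: 1 + 0 + 3 = 4.

4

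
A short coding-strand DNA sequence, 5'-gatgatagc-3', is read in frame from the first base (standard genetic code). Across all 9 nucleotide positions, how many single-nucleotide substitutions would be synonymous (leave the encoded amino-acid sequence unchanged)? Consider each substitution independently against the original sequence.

Codon 1 (GAT, Asp): 1 synonymous substitution.
Codon 2 (GAT, Asp): 1 synonymous substitution.
Codon 3 (AGC, Ser): 1 synonymous substitution.
Total: 1 + 1 + 1 = 3.

3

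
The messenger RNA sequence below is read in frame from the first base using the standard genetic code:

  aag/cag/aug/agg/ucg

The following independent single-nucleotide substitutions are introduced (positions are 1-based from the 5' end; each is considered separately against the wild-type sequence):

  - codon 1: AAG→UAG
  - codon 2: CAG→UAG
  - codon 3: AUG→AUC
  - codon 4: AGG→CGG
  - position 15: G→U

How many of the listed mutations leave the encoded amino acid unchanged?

Codon 1: AAG (Lys) → UAG (Stop) — nonsense.
Codon 2: CAG (Gln) → UAG (Stop) — nonsense.
Codon 3: AUG (Met) → AUC (Ile) — missense.
Codon 4: AGG (Arg) → CGG (Arg) — synonymous.
Codon 5: UCG (Ser) → UCU (Ser) — synonymous.
Synonymous: 2 of 5.

2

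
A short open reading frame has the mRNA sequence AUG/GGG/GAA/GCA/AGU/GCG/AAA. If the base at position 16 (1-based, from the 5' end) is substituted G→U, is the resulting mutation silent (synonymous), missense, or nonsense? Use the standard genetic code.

Position 16 falls in codon 6: GCG → Ala.
After the substitution the codon is UCG → Ser.
Ala ≠ Ser, so this is a missense mutation.

missense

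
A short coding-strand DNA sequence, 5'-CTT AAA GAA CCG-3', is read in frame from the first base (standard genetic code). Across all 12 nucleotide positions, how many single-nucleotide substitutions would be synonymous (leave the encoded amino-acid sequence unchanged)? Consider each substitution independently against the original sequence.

8

Codon 1 (CTT, Leu): 3 synonymous substitutions.
Codon 2 (AAA, Lys): 1 synonymous substitution.
Codon 3 (GAA, Glu): 1 synonymous substitution.
Codon 4 (CCG, Pro): 3 synonymous substitutions.
Total: 3 + 1 + 1 + 3 = 8.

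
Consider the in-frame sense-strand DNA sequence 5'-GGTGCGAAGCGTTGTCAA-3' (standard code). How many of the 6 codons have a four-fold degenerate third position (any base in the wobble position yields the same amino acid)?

Codon 1 GGT (Gly): third position 4-fold.
Codon 2 GCG (Ala): third position 4-fold.
Codon 3 AAG (Lys): third position 2-fold.
Codon 4 CGT (Arg): third position 4-fold.
Codon 5 TGT (Cys): third position 2-fold.
Codon 6 CAA (Gln): third position 2-fold.
Four-fold degenerate third positions: 3.

3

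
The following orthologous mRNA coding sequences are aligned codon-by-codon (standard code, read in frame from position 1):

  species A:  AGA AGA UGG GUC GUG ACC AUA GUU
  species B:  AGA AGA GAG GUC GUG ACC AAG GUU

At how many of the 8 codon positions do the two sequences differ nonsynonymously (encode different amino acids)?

Codon 1: AGA Arg / AGA Arg — identical.
Codon 2: AGA Arg / AGA Arg — identical.
Codon 3: UGG Trp / GAG Glu — nonsynonymous.
Codon 4: GUC Val / GUC Val — identical.
Codon 5: GUG Val / GUG Val — identical.
Codon 6: ACC Thr / ACC Thr — identical.
Codon 7: AUA Ile / AAG Lys — nonsynonymous.
Codon 8: GUU Val / GUU Val — identical.
Nonsynonymous differences: 2.

2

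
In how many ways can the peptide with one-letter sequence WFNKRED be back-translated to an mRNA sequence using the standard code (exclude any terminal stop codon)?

Trp: 1 codon.
Phe: 2 codons.
Asn: 2 codons.
Lys: 2 codons.
Arg: 6 codons.
Glu: 2 codons.
Asp: 2 codons.
1 × 2 × 2 × 2 × 6 × 2 × 2 = 192.

192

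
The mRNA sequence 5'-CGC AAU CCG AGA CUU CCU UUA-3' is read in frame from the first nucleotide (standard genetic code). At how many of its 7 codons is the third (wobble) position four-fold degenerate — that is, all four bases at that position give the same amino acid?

Codon 1 CGC (Arg): third position 4-fold.
Codon 2 AAU (Asn): third position 2-fold.
Codon 3 CCG (Pro): third position 4-fold.
Codon 4 AGA (Arg): third position 2-fold.
Codon 5 CUU (Leu): third position 4-fold.
Codon 6 CCU (Pro): third position 4-fold.
Codon 7 UUA (Leu): third position 2-fold.
Four-fold degenerate third positions: 4.

4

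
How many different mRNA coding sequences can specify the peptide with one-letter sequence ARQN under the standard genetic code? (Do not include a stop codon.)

96

Ala: 4 codons.
Arg: 6 codons.
Gln: 2 codons.
Asn: 2 codons.
4 × 6 × 2 × 2 = 96.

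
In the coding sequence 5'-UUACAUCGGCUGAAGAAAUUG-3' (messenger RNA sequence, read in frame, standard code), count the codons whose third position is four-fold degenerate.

2

Codon 1 UUA (Leu): third position 2-fold.
Codon 2 CAU (His): third position 2-fold.
Codon 3 CGG (Arg): third position 4-fold.
Codon 4 CUG (Leu): third position 4-fold.
Codon 5 AAG (Lys): third position 2-fold.
Codon 6 AAA (Lys): third position 2-fold.
Codon 7 UUG (Leu): third position 2-fold.
Four-fold degenerate third positions: 2.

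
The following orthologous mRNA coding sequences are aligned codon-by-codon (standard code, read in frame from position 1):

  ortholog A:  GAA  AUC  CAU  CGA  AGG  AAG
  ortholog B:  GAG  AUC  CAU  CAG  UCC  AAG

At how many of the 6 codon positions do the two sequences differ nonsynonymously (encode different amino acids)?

Codon 1: GAA Glu / GAG Glu — synonymous.
Codon 2: AUC Ile / AUC Ile — identical.
Codon 3: CAU His / CAU His — identical.
Codon 4: CGA Arg / CAG Gln — nonsynonymous.
Codon 5: AGG Arg / UCC Ser — nonsynonymous.
Codon 6: AAG Lys / AAG Lys — identical.
Nonsynonymous differences: 2.

2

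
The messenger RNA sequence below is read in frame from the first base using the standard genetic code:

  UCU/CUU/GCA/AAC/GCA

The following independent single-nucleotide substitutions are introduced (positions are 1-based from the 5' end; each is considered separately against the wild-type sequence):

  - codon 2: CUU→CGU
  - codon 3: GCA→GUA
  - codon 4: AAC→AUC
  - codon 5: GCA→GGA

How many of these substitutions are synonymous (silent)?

Codon 2: CUU (Leu) → CGU (Arg) — missense.
Codon 3: GCA (Ala) → GUA (Val) — missense.
Codon 4: AAC (Asn) → AUC (Ile) — missense.
Codon 5: GCA (Ala) → GGA (Gly) — missense.
Synonymous: 0 of 4.

0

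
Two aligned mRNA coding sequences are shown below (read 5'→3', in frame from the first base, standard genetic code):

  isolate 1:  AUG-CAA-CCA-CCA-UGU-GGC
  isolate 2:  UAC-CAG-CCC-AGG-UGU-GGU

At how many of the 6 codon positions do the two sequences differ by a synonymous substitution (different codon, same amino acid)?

Codon 1: AUG Met / UAC Tyr — nonsynonymous.
Codon 2: CAA Gln / CAG Gln — synonymous.
Codon 3: CCA Pro / CCC Pro — synonymous.
Codon 4: CCA Pro / AGG Arg — nonsynonymous.
Codon 5: UGU Cys / UGU Cys — identical.
Codon 6: GGC Gly / GGU Gly — synonymous.
Synonymous differences: 3.

3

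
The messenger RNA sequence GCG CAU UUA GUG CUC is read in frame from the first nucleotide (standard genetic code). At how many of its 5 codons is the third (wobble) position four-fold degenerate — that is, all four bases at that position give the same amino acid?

Codon 1 GCG (Ala): third position 4-fold.
Codon 2 CAU (His): third position 2-fold.
Codon 3 UUA (Leu): third position 2-fold.
Codon 4 GUG (Val): third position 4-fold.
Codon 5 CUC (Leu): third position 4-fold.
Four-fold degenerate third positions: 3.

3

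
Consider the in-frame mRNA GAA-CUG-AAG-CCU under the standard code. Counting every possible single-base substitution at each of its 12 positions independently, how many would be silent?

Codon 1 (GAA, Glu): 1 synonymous substitution.
Codon 2 (CUG, Leu): 4 synonymous substitutions.
Codon 3 (AAG, Lys): 1 synonymous substitution.
Codon 4 (CCU, Pro): 3 synonymous substitutions.
Total: 1 + 4 + 1 + 3 = 9.

9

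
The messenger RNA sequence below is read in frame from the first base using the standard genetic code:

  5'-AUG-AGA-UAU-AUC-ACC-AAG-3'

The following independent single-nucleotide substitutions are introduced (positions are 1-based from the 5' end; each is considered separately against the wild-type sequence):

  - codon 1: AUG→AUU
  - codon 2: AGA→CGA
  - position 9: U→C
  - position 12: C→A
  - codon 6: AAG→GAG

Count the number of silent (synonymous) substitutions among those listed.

Codon 1: AUG (Met) → AUU (Ile) — missense.
Codon 2: AGA (Arg) → CGA (Arg) — synonymous.
Codon 3: UAU (Tyr) → UAC (Tyr) — synonymous.
Codon 4: AUC (Ile) → AUA (Ile) — synonymous.
Codon 6: AAG (Lys) → GAG (Glu) — missense.
Synonymous: 3 of 5.

3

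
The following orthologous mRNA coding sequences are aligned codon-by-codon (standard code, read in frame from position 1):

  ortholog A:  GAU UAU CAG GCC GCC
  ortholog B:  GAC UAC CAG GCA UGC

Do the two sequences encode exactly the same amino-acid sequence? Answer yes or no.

no

Codon 1: GAU Asp / GAC Asp — synonymous.
Codon 2: UAU Tyr / UAC Tyr — synonymous.
Codon 3: CAG Gln / CAG Gln — identical.
Codon 4: GCC Ala / GCA Ala — synonymous.
Codon 5: GCC Ala / UGC Cys — nonsynonymous.
Nonsynonymous differences: 1 → different protein.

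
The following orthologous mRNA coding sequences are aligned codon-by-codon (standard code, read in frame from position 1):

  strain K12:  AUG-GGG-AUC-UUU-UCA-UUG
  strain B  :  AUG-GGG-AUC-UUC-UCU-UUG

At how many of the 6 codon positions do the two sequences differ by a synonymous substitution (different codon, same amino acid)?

Codon 1: AUG Met / AUG Met — identical.
Codon 2: GGG Gly / GGG Gly — identical.
Codon 3: AUC Ile / AUC Ile — identical.
Codon 4: UUU Phe / UUC Phe — synonymous.
Codon 5: UCA Ser / UCU Ser — synonymous.
Codon 6: UUG Leu / UUG Leu — identical.
Synonymous differences: 2.

2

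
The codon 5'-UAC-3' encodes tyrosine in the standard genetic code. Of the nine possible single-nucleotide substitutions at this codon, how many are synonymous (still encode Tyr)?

Position 1: none → 0 synonymous.
Position 2: none → 0 synonymous.
Position 3: UAU → 1 synonymous.
Total: 0 + 0 + 1 = 1.

1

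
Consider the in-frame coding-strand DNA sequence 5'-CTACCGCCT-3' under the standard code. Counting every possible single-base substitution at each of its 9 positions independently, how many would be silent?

Codon 1 (CTA, Leu): 4 synonymous substitutions.
Codon 2 (CCG, Pro): 3 synonymous substitutions.
Codon 3 (CCT, Pro): 3 synonymous substitutions.
Total: 4 + 3 + 3 = 10.

10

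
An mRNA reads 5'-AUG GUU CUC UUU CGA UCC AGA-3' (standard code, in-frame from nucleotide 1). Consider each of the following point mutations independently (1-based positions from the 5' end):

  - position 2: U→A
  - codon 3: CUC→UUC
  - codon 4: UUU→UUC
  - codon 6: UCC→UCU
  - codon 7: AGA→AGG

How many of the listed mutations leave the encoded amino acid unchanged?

3

Codon 1: AUG (Met) → AAG (Lys) — missense.
Codon 3: CUC (Leu) → UUC (Phe) — missense.
Codon 4: UUU (Phe) → UUC (Phe) — synonymous.
Codon 6: UCC (Ser) → UCU (Ser) — synonymous.
Codon 7: AGA (Arg) → AGG (Arg) — synonymous.
Synonymous: 3 of 5.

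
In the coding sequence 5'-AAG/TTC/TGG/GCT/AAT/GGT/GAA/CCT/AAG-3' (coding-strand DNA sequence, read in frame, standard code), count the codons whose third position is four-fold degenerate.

3

Codon 1 AAG (Lys): third position 2-fold.
Codon 2 TTC (Phe): third position 2-fold.
Codon 3 TGG (Trp): third position 1-fold.
Codon 4 GCT (Ala): third position 4-fold.
Codon 5 AAT (Asn): third position 2-fold.
Codon 6 GGT (Gly): third position 4-fold.
Codon 7 GAA (Glu): third position 2-fold.
Codon 8 CCT (Pro): third position 4-fold.
Codon 9 AAG (Lys): third position 2-fold.
Four-fold degenerate third positions: 3.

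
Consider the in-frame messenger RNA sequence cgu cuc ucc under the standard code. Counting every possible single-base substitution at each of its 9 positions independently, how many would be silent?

Codon 1 (CGU, Arg): 3 synonymous substitutions.
Codon 2 (CUC, Leu): 3 synonymous substitutions.
Codon 3 (UCC, Ser): 3 synonymous substitutions.
Total: 3 + 3 + 3 = 9.

9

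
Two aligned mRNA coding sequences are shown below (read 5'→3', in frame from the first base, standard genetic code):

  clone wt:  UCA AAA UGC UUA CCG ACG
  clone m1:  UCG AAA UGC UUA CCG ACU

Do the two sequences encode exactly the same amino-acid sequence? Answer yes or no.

yes

Codon 1: UCA Ser / UCG Ser — synonymous.
Codon 2: AAA Lys / AAA Lys — identical.
Codon 3: UGC Cys / UGC Cys — identical.
Codon 4: UUA Leu / UUA Leu — identical.
Codon 5: CCG Pro / CCG Pro — identical.
Codon 6: ACG Thr / ACU Thr — synonymous.
Nonsynonymous differences: 0 → same protein.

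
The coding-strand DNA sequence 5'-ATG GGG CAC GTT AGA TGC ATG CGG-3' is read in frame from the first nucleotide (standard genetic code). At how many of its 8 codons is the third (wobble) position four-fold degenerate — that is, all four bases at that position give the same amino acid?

3

Codon 1 ATG (Met): third position 1-fold.
Codon 2 GGG (Gly): third position 4-fold.
Codon 3 CAC (His): third position 2-fold.
Codon 4 GTT (Val): third position 4-fold.
Codon 5 AGA (Arg): third position 2-fold.
Codon 6 TGC (Cys): third position 2-fold.
Codon 7 ATG (Met): third position 1-fold.
Codon 8 CGG (Arg): third position 4-fold.
Four-fold degenerate third positions: 3.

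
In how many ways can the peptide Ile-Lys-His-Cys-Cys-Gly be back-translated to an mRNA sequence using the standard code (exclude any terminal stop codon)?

Ile: 3 codons.
Lys: 2 codons.
His: 2 codons.
Cys: 2 codons.
Cys: 2 codons.
Gly: 4 codons.
3 × 2 × 2 × 2 × 2 × 4 = 192.

192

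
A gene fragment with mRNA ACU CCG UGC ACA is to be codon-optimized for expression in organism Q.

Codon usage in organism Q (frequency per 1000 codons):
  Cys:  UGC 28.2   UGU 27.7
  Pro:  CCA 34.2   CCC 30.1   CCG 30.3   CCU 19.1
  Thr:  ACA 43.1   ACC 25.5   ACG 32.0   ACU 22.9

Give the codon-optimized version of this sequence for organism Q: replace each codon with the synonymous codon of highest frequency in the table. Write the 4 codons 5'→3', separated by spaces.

Codon 1 (Thr): best is ACA at 43.1.
Codon 2 (Pro): best is CCA at 34.2.
Codon 3 (Cys): best is UGC at 28.2.
Codon 4 (Thr): best is ACA at 43.1.

ACA CCA UGC ACA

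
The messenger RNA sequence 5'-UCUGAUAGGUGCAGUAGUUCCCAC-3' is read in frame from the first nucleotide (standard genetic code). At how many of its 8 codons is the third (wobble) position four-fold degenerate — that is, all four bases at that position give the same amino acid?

2

Codon 1 UCU (Ser): third position 4-fold.
Codon 2 GAU (Asp): third position 2-fold.
Codon 3 AGG (Arg): third position 2-fold.
Codon 4 UGC (Cys): third position 2-fold.
Codon 5 AGU (Ser): third position 2-fold.
Codon 6 AGU (Ser): third position 2-fold.
Codon 7 UCC (Ser): third position 4-fold.
Codon 8 CAC (His): third position 2-fold.
Four-fold degenerate third positions: 2.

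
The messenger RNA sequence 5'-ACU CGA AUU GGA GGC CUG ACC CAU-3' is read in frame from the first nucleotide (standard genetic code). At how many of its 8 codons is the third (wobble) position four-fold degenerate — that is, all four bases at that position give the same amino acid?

6

Codon 1 ACU (Thr): third position 4-fold.
Codon 2 CGA (Arg): third position 4-fold.
Codon 3 AUU (Ile): third position 3-fold.
Codon 4 GGA (Gly): third position 4-fold.
Codon 5 GGC (Gly): third position 4-fold.
Codon 6 CUG (Leu): third position 4-fold.
Codon 7 ACC (Thr): third position 4-fold.
Codon 8 CAU (His): third position 2-fold.
Four-fold degenerate third positions: 6.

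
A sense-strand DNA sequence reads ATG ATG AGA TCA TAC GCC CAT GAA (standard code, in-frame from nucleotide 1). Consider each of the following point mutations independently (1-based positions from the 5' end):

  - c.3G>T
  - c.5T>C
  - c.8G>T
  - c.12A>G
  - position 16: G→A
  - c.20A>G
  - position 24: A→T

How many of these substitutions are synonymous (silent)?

Codon 1: ATG (Met) → ATT (Ile) — missense.
Codon 2: ATG (Met) → ACG (Thr) — missense.
Codon 3: AGA (Arg) → ATA (Ile) — missense.
Codon 4: TCA (Ser) → TCG (Ser) — synonymous.
Codon 6: GCC (Ala) → ACC (Thr) — missense.
Codon 7: CAT (His) → CGT (Arg) — missense.
Codon 8: GAA (Glu) → GAT (Asp) — missense.
Synonymous: 1 of 7.

1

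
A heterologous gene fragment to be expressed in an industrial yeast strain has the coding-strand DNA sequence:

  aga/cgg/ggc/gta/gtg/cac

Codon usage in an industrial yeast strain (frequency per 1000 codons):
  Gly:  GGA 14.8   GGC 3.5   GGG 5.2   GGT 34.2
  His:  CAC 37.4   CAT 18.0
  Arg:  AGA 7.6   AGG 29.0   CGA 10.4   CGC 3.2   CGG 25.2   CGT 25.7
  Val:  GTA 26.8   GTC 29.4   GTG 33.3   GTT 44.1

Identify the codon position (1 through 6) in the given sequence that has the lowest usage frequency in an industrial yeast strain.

3

Codon 1 AGA (Arg): 7.6 per 1000.
Codon 2 CGG (Arg): 25.2 per 1000.
Codon 3 GGC (Gly): 3.5 per 1000.
Codon 4 GTA (Val): 26.8 per 1000.
Codon 5 GTG (Val): 33.3 per 1000.
Codon 6 CAC (His): 37.4 per 1000.
Lowest frequency is 3.5 at codon 3.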